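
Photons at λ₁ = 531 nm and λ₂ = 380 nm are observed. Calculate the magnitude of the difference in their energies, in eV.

0.928 eV

Using E = hc/λ: E₁ = 3.741 × 10^-19 J, E₂ = 5.227 × 10^-19 J.
|ΔE| = |3.741 × 10^-19 − 5.227 × 10^-19| = 1.49 × 10^-19 J = 0.928 eV.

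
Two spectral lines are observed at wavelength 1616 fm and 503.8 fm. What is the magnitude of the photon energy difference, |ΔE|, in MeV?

Using E = hc/λ: E₁ = 1.2292e-13 J, E₂ = 3.9429e-13 J.
|ΔE| = |1.2292e-13 − 3.9429e-13| = 2.71e-13 J = 1.69 MeV.

1.69 MeV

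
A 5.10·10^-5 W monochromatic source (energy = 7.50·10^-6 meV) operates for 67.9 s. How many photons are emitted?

2.88·10^24 photons

Total energy: E_total = P·t = 5.10·10^-5 × 67.9 = 0.003463 J.
Per-photon energy: E = 1.202·10^-27 J.
N = E_total / E_photon = 2.88·10^24.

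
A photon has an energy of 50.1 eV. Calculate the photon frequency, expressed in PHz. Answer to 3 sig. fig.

In SI units: E = 50.1 eV = 8.0269e-18 J.
The photon relation is f = E/h, giving f = 1.211e16 Hz.
Converting to PHz: f = 12.11 PHz ≈ 12.1 PHz.

12.1 PHz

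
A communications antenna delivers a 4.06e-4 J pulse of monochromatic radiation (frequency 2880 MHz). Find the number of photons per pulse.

2.13e20 photons

Per-photon energy: E = 1.908e-24 J (from frequency = 2880 MHz).
N = E_total / E_photon = 4.06e-4 J / 1.908e-24 J = 2.13e20.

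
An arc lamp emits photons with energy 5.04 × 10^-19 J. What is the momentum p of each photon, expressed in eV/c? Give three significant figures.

Apply p = E/c: p = 1.681 × 10^-27 kg·m/s.
Converting to eV/c: p = 3.146 eV/c ≈ 3.15 eV/c.

3.15 eV/c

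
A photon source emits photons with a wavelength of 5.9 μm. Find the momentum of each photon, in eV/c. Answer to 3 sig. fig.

(h = 6.62607015 × 10^-34 J·s, c = 2.99792458 × 10^8 m/s, 1 eV = 1.602176634 × 10^-19 J.)
In SI units: λ = 5.9 μm = 5.9 × 10^-6 m.
For a photon p = h/λ, so p = 1.123 × 10^-28 kg·m/s.
Converting to eV/c: p = 0.2101 eV/c ≈ 0.210 eV/c.

0.210 eV/c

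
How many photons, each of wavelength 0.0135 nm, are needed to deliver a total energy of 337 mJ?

Per-photon energy: E = 1.471e-14 J (from wavelength = 0.0135 nm).
N = E_total / E_photon = 0.337 J / 1.471e-14 J = 2.29e13.

2.29e13 photons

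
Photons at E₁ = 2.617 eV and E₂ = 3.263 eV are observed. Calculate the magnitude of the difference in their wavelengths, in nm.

93.8 nm

Using λ = hc/E: λ₁ = 4.7376e-7 m, λ₂ = 3.7997e-7 m.
|Δλ| = |4.7376e-7 − 3.7997e-7| = 9.38e-8 m = 93.8 nm.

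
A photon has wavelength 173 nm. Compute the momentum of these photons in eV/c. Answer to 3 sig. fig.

Convert to SI: λ = 173 nm = 1.73 × 10^-7 m.
Since p = h/λ for a photon, p = 3.830 × 10^-27 kg·m/s.
Converting to eV/c: p = 7.167 eV/c ≈ 7.17 eV/c.

7.17 eV/c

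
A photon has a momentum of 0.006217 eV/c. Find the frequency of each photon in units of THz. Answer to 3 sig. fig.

1.50 THz

(h = 6.62607015 × 10^-34 J·s, c = 2.99792458 × 10^8 m/s, 1 eV = 1.602176634 × 10^-19 J.)
In SI units: p = 0.006217 eV/c = 3.3225 × 10^-30 kg·m/s.
For a photon f = pc/h, so f = 1.503 × 10^12 Hz.
Converting to THz: f = 1.503 THz ≈ 1.50 THz.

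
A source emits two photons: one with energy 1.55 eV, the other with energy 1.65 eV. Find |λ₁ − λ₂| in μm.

Using λ = hc/E: λ₁ = 7.999 × 10^-7 m, λ₂ = 7.514 × 10^-7 m.
|Δλ| = |7.999 × 10^-7 − 7.514 × 10^-7| = 4.85 × 10^-8 m = 0.0485 μm.

0.0485 μm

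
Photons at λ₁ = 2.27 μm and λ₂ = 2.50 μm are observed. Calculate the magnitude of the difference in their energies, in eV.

Using E = hc/λ: E₁ = 8.751e-20 J, E₂ = 7.946e-20 J.
|ΔE| = |8.751e-20 − 7.946e-20| = 8.05e-21 J = 0.0502 eV.

0.0502 eV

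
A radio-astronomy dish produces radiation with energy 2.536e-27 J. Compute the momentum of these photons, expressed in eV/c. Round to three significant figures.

1.58e-8 eV/c

Use c = 2.99792458e8 m/s, 1 eV = 1.602176634e-19 J.
The photon relation is p = E/c, giving p = 8.459e-36 kg·m/s.
Converting to eV/c: p = 1.583e-8 eV/c ≈ 1.58e-8 eV/c.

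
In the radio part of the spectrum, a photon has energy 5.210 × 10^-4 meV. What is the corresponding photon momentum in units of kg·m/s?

Convert to SI: E = 5.210 × 10^-4 meV = 8.3473 × 10^-26 J.
Since p = E/c for a photon, p = 2.784 × 10^-34 kg·m/s.
So p ≈ 2.78 × 10^-34 kg·m/s.

2.78 × 10^-34 kg·m/s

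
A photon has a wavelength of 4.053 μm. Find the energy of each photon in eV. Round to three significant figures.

(h = 6.62607015 × 10^-34 J·s, c = 2.99792458 × 10^8 m/s, 1 eV = 1.602176634 × 10^-19 J.)
In SI units: λ = 4.053 μm = 4.053 × 10^-6 m.
Apply E = hc/λ: E = 4.901 × 10^-20 J.
Converting to eV: E = 0.3059 eV ≈ 0.306 eV.

0.306 eV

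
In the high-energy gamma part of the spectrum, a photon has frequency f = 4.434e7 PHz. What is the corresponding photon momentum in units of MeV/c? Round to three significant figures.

183 MeV/c

(h = 6.62607015e-34 J·s, c = 2.99792458e8 m/s, 1 eV = 1.602176634e-19 J.)
Convert to SI: f = 4.434e7 PHz = 4.434e22 Hz.
The photon relation is p = hf/c, giving p = 9.800e-20 kg·m/s.
Converting to MeV/c: p = 183.4 MeV/c ≈ 183 MeV/c.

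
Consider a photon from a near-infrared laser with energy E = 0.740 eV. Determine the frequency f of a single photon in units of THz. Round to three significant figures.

Take h = 6.62607015 × 10^-34 J·s, 1 eV = 1.602176634 × 10^-19 J.
First convert: E = 0.740 eV = 1.1856 × 10^-19 J.
Since f = E/h for a photon, f = 1.789 × 10^14 Hz.
Converting to THz: f = 178.9 THz ≈ 179 THz.

179 THz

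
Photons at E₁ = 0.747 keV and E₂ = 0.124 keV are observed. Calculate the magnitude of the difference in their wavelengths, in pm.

Using λ = hc/E: λ₁ = 1.660e-9 m, λ₂ = 9.999e-9 m.
|Δλ| = |1.660e-9 − 9.999e-9| = 8.34e-9 m = 8340 pm.

8340 pm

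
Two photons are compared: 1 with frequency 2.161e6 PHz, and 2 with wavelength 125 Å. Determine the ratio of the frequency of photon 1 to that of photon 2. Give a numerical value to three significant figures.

f_1 = 2.161e21 Hz (from frequency = 2.161e6 PHz, via f given directly).
f_2 = 2.398e16 Hz (from wavelength = 125 Å, via f = c/λ).
Ratio = 2.161e21 / 2.398e16 = 9.01e4.

9.01e4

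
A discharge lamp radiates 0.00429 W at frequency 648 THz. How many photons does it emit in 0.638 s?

6.37 × 10^15 photons

Total energy: E_total = P·t = 0.00429 × 0.638 = 0.002737 J.
Per-photon energy: E = 4.294 × 10^-19 J.
N = E_total / E_photon = 6.37 × 10^15.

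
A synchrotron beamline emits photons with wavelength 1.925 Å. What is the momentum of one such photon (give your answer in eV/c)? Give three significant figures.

First convert: λ = 1.925 Å = 1.925 × 10^-10 m.
Since p = h/λ for a photon, p = 3.442 × 10^-24 kg·m/s.
Converting to eV/c: p = 6441 eV/c ≈ 6440 eV/c.

6440 eV/c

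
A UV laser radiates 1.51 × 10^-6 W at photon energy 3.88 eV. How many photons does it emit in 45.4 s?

1.10 × 10^14 photons

Total energy: E_total = P·t = 1.51 × 10^-6 × 45.4 = 6.855 × 10^-5 J.
Per-photon energy: E = 6.216 × 10^-19 J.
N = E_total / E_photon = 1.10 × 10^14.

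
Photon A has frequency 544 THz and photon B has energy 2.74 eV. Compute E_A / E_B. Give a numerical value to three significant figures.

0.821

E_A = 3.605 × 10^-19 J (from frequency = 544 THz, via E = hf).
E_B = 4.390 × 10^-19 J (from energy = 2.74 eV, via E given directly).
Ratio = 3.605 × 10^-19 / 4.390 × 10^-19 = 0.821.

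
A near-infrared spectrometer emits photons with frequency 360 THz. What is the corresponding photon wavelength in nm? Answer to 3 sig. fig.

833 nm

First convert: f = 360 THz = 3.6 × 10^14 Hz.
The photon relation is λ = c/f, giving λ = 8.328 × 10^-7 m.
Converting to nm: λ = 832.8 nm ≈ 833 nm.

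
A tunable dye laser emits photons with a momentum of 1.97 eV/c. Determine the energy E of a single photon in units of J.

Convert to SI: p = 1.97 eV/c = 1.0528 × 10^-27 kg·m/s.
The photon relation is E = pc, giving E = 3.156 × 10^-19 J.
So E ≈ 3.16 × 10^-19 J.

3.16 × 10^-19 J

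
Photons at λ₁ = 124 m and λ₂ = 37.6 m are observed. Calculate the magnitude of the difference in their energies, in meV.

2.30 × 10^-5 meV

Using E = hc/λ: E₁ = 1.602 × 10^-27 J, E₂ = 5.283 × 10^-27 J.
|ΔE| = |1.602 × 10^-27 − 5.283 × 10^-27| = 3.68 × 10^-27 J = 2.30 × 10^-5 meV.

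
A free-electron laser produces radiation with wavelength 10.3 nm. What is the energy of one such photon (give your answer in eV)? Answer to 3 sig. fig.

120 eV

(h = 6.62607015 × 10^-34 J·s, c = 2.99792458 × 10^8 m/s, 1 eV = 1.602176634 × 10^-19 J.)
Convert to SI: λ = 10.3 nm = 1.03 × 10^-8 m.
For a photon E = hc/λ, so E = 1.929 × 10^-17 J.
Converting to eV: E = 120.4 eV ≈ 120 eV.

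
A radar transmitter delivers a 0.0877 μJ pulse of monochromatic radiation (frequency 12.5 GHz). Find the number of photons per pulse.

1.06e16 photons

Per-photon energy: E = 8.283e-24 J (from frequency = 12.5 GHz).
N = E_total / E_photon = 8.77e-8 J / 8.283e-24 J = 1.06e16.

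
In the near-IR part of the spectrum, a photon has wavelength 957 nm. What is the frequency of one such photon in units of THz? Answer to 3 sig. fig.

313 THz

(c = 2.99792458·10^8 m/s.)
In SI units: λ = 957 nm = 9.57·10^-7 m.
Apply f = c/λ: f = 3.133·10^14 Hz.
Converting to THz: f = 313.3 THz ≈ 313 THz.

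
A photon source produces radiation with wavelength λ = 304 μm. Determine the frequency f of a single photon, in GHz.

986 GHz

Use c = 2.99792458e8 m/s.
Convert to SI: λ = 304 μm = 3.04e-4 m.
Since f = c/λ for a photon, f = 9.862e11 Hz.
Converting to GHz: f = 986.2 GHz ≈ 986 GHz.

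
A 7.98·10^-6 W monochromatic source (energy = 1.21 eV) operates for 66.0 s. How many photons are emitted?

2.72·10^15 photons

Total energy: E_total = P·t = 7.98·10^-6 × 66.0 = 5.267·10^-4 J.
Per-photon energy: E = 1.939·10^-19 J.
N = E_total / E_photon = 2.72·10^15.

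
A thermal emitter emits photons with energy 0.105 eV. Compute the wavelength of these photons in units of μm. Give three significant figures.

In SI units: E = 0.105 eV = 1.6823 × 10^-20 J.
The photon relation is λ = hc/E, giving λ = 1.181 × 10^-5 m.
Converting to μm: λ = 11.81 μm ≈ 11.8 μm.

11.8 μm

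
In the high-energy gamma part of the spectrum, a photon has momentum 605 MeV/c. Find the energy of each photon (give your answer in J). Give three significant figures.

Use c = 2.99792458 × 10^8 m/s, 1 eV = 1.602176634 × 10^-19 J.
First convert: p = 605 MeV/c = 3.2333 × 10^-19 kg·m/s.
Since E = pc for a photon, E = 9.693 × 10^-11 J.
So E ≈ 9.69 × 10^-11 J.

9.69 × 10^-11 J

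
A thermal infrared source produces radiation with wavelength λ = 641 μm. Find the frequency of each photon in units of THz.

0.468 THz

Use c = 2.99792458 × 10^8 m/s.
First convert: λ = 641 μm = 6.41 × 10^-4 m.
The photon relation is f = c/λ, giving f = 4.677 × 10^11 Hz.
Converting to THz: f = 0.4677 THz ≈ 0.468 THz.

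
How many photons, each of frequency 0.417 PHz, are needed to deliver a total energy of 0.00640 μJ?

Per-photon energy: E = 2.763e-19 J (from frequency = 0.417 PHz).
N = E_total / E_photon = 6.40e-9 J / 2.763e-19 J = 2.32e10.

2.32e10 photons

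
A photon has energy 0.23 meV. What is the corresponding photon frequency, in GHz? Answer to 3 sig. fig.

Use h = 6.62607015 × 10^-34 J·s, 1 eV = 1.602176634 × 10^-19 J.
In SI units: E = 0.23 meV = 3.6850 × 10^-23 J.
For a photon f = E/h, so f = 5.561 × 10^10 Hz.
Converting to GHz: f = 55.61 GHz ≈ 55.6 GHz.

55.6 GHz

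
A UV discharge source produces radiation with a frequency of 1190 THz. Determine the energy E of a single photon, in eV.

Take h = 6.62607015 × 10^-34 J·s, 1 eV = 1.602176634 × 10^-19 J.
In SI units: f = 1190 THz = 1.19 × 10^15 Hz.
The photon relation is E = hf, giving E = 7.885 × 10^-19 J.
Converting to eV: E = 4.921 eV ≈ 4.92 eV.

4.92 eV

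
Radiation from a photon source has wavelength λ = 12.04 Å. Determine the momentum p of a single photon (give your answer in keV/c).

Convert to SI: λ = 12.04 Å = 1.204 × 10^-9 m.
For a photon p = h/λ, so p = 5.503 × 10^-25 kg·m/s.
Converting to keV/c: p = 1.030 keV/c ≈ 1.03 keV/c.

1.03 keV/c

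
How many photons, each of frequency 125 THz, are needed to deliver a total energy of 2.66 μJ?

3.21e13 photons

Per-photon energy: E = 8.283e-20 J (from frequency = 125 THz).
N = E_total / E_photon = 2.66e-6 J / 8.283e-20 J = 3.21e13.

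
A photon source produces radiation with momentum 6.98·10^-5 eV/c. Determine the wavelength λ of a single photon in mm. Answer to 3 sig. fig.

First convert: p = 6.98·10^-5 eV/c = 3.7303·10^-32 kg·m/s.
Apply λ = h/p: λ = 0.01776 m.
Converting to mm: λ = 17.76 mm ≈ 17.8 mm.

17.8 mm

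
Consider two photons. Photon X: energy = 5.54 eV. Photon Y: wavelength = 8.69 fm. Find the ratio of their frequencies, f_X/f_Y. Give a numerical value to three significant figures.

3.88e-8

f_X = 1.340e15 Hz (from energy = 5.54 eV, via f = E/h).
f_Y = 3.450e22 Hz (from wavelength = 8.69 fm, via f = c/λ).
Ratio = 1.340e15 / 3.450e22 = 3.88e-8.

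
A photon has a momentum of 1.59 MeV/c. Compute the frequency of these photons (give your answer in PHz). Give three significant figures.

Convert to SI: p = 1.59 MeV/c = 8.4974 × 10^-22 kg·m/s.
The photon relation is f = pc/h, giving f = 3.845 × 10^20 Hz.
Converting to PHz: f = 384500 PHz ≈ 3.84 × 10^5 PHz.

3.84 × 10^5 PHz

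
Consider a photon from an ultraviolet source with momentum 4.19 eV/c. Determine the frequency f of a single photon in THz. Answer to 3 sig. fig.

1010 THz

(h = 6.62607015 × 10^-34 J·s, c = 2.99792458 × 10^8 m/s, 1 eV = 1.602176634 × 10^-19 J.)
First convert: p = 4.19 eV/c = 2.2393 × 10^-27 kg·m/s.
Since f = pc/h for a photon, f = 1.013 × 10^15 Hz.
Converting to THz: f = 1013 THz ≈ 1010 THz.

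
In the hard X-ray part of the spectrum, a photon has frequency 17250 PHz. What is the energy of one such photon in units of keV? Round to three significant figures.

(h = 6.62607015e-34 J·s, 1 eV = 1.602176634e-19 J.)
In SI units: f = 17250 PHz = 1.725e19 Hz.
For a photon E = hf, so E = 1.143e-14 J.
Converting to keV: E = 71.34 keV ≈ 71.3 keV.

71.3 keV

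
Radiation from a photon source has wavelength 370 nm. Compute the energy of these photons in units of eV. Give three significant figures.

3.35 eV

First convert: λ = 370 nm = 3.7 × 10^-7 m.
Since E = hc/λ for a photon, E = 5.369 × 10^-19 J.
Converting to eV: E = 3.351 eV ≈ 3.35 eV.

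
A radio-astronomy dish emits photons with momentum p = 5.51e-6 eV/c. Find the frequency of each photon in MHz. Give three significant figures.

First convert: p = 5.51e-6 eV/c = 2.9447e-33 kg·m/s.
For a photon f = pc/h, so f = 1.332e9 Hz.
Converting to MHz: f = 1332 MHz ≈ 1330 MHz.

1330 MHz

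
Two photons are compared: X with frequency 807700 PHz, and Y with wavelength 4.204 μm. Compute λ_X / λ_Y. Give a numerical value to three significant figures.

8.83 × 10^-8

λ_X = 3.712 × 10^-13 m (from frequency = 807700 PHz, via λ = c/f).
λ_Y = 4.204 × 10^-6 m (from wavelength = 4.204 μm, via λ given directly).
Ratio = 3.712 × 10^-13 / 4.204 × 10^-6 = 8.83 × 10^-8.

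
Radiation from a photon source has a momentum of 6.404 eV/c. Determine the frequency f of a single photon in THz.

Take h = 6.62607015e-34 J·s, c = 2.99792458e8 m/s, 1 eV = 1.602176634e-19 J.
In SI units: p = 6.404 eV/c = 3.4225e-27 kg·m/s.
Apply f = pc/h: f = 1.548e15 Hz.
Converting to THz: f = 1548 THz ≈ 1550 THz.

1550 THz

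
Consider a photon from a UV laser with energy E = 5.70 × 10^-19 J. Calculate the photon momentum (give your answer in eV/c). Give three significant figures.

3.56 eV/c

The photon relation is p = E/c, giving p = 1.901 × 10^-27 kg·m/s.
Converting to eV/c: p = 3.558 eV/c ≈ 3.56 eV/c.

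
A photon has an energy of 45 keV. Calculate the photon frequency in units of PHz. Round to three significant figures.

Convert to SI: E = 45 keV = 7.2098e-15 J.
The photon relation is f = E/h, giving f = 1.088e19 Hz.
Converting to PHz: f = 10880 PHz ≈ 1.09e4 PHz.

1.09e4 PHz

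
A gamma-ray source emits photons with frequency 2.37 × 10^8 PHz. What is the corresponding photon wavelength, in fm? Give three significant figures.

1.26 fm

Convert to SI: f = 2.37 × 10^8 PHz = 2.37 × 10^23 Hz.
Since λ = c/f for a photon, λ = 1.265 × 10^-15 m.
Converting to fm: λ = 1.265 fm ≈ 1.26 fm.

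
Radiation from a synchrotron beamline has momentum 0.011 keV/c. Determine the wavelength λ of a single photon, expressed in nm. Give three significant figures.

113 nm

First convert: p = 0.011 keV/c = 5.8787·10^-27 kg·m/s.
For a photon λ = h/p, so λ = 1.127·10^-7 m.
Converting to nm: λ = 112.7 nm ≈ 113 nm.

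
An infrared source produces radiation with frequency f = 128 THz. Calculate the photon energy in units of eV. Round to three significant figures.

0.529 eV

Take h = 6.62607015e-34 J·s, 1 eV = 1.602176634e-19 J.
In SI units: f = 128 THz = 1.28e14 Hz.
The photon relation is E = hf, giving E = 8.481e-20 J.
Converting to eV: E = 0.5294 eV ≈ 0.529 eV.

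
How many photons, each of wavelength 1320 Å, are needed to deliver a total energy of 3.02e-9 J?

2.01e9 photons

Per-photon energy: E = 1.505e-18 J (from wavelength = 1320 Å).
N = E_total / E_photon = 3.02e-9 J / 1.505e-18 J = 2.01e9.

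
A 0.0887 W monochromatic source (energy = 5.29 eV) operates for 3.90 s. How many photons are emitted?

Total energy: E_total = P·t = 0.0887 × 3.90 = 0.3459 J.
Per-photon energy: E = 8.476 × 10^-19 J.
N = E_total / E_photon = 4.08 × 10^17.

4.08 × 10^17 photons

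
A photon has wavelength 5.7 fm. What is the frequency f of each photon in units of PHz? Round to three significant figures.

5.26 × 10^7 PHz

Use c = 2.99792458 × 10^8 m/s.
In SI units: λ = 5.7 fm = 5.7 × 10^-15 m.
For a photon f = c/λ, so f = 5.260 × 10^22 Hz.
Converting to PHz: f = 5.260 × 10^7 PHz ≈ 5.26 × 10^7 PHz.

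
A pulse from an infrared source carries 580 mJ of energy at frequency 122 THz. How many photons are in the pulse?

7.17·10^18 photons

Per-photon energy: E = 8.084·10^-20 J (from frequency = 122 THz).
N = E_total / E_photon = 0.580 J / 8.084·10^-20 J = 7.17·10^18.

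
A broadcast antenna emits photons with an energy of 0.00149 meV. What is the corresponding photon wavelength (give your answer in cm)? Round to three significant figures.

83.2 cm

(h = 6.62607015 × 10^-34 J·s, c = 2.99792458 × 10^8 m/s, 1 eV = 1.602176634 × 10^-19 J.)
First convert: E = 0.00149 meV = 2.3872 × 10^-25 J.
Since λ = hc/E for a photon, λ = 0.8321 m.
Converting to cm: λ = 83.21 cm ≈ 83.2 cm.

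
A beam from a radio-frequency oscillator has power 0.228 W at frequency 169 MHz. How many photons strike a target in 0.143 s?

2.91 × 10^23 photons

Total energy: E_total = P·t = 0.228 × 0.143 = 0.03260 J.
Per-photon energy: E = 1.120 × 10^-25 J.
N = E_total / E_photon = 2.91 × 10^23.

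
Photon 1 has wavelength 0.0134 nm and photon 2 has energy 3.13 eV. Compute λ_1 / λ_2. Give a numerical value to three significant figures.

3.38 × 10^-5

λ_1 = 1.340 × 10^-11 m (from wavelength = 0.0134 nm, via λ given directly).
λ_2 = 3.961 × 10^-7 m (from energy = 3.13 eV, via λ = hc/E).
Ratio = 1.340 × 10^-11 / 3.961 × 10^-7 = 3.38 × 10^-5.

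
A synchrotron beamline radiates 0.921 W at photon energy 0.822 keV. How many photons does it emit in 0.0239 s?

Total energy: E_total = P·t = 0.921 × 0.0239 = 0.02201 J.
Per-photon energy: E = 1.317 × 10^-16 J.
N = E_total / E_photon = 1.67 × 10^14.

1.67 × 10^14 photons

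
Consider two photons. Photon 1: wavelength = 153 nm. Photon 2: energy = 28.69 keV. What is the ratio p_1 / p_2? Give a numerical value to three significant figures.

p_1 = 4.331e-27 kg·m/s (from wavelength = 153 nm, via p = h/λ).
p_2 = 1.533e-23 kg·m/s (from energy = 28.69 keV, via p = E/c).
Ratio = 4.331e-27 / 1.533e-23 = 2.82e-4.

2.82e-4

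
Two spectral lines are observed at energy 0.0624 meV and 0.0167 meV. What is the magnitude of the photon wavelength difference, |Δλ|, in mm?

54.4 mm

Using λ = hc/E: λ₁ = 0.01987 m, λ₂ = 0.07424 m.
|Δλ| = |0.01987 − 0.07424| = 0.0544 m = 54.4 mm.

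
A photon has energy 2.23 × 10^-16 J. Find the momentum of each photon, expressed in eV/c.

For a photon p = E/c, so p = 7.438 × 10^-25 kg·m/s.
Converting to eV/c: p = 1392 eV/c ≈ 1390 eV/c.

1390 eV/c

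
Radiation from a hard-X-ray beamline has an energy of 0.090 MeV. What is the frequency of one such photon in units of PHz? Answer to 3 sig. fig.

2.18 × 10^4 PHz

Convert to SI: E = 0.090 MeV = 1.4420 × 10^-14 J.
Apply f = E/h: f = 2.176 × 10^19 Hz.
Converting to PHz: f = 21760 PHz ≈ 2.18 × 10^4 PHz.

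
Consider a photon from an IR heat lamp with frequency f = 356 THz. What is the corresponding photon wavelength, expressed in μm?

0.842 μm

Convert to SI: f = 356 THz = 3.56e14 Hz.
The photon relation is λ = c/f, giving λ = 8.421e-7 m.
Converting to μm: λ = 0.8421 μm ≈ 0.842 μm.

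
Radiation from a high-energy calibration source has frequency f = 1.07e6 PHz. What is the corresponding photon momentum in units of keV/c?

4430 keV/c

Take h = 6.62607015e-34 J·s, c = 2.99792458e8 m/s, 1 eV = 1.602176634e-19 J.
Convert to SI: f = 1.07e6 PHz = 1.07e21 Hz.
Since p = hf/c for a photon, p = 2.365e-21 kg·m/s.
Converting to keV/c: p = 4425 keV/c ≈ 4430 keV/c.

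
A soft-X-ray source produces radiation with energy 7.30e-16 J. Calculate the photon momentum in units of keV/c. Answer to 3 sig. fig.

Since p = E/c for a photon, p = 2.435e-24 kg·m/s.
Converting to keV/c: p = 4.556 keV/c ≈ 4.56 keV/c.

4.56 keV/c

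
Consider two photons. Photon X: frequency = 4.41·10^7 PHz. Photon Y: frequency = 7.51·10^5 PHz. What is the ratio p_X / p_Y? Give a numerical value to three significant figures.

58.7

p_X = 9.747·10^-20 kg·m/s (from frequency = 4.41·10^7 PHz, via p = hf/c).
p_Y = 1.660·10^-21 kg·m/s (from frequency = 7.51·10^5 PHz, via p = hf/c).
Ratio = 9.747·10^-20 / 1.660·10^-21 = 58.7.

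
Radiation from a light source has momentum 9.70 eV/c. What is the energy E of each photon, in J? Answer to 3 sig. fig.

In SI units: p = 9.70 eV/c = 5.1840e-27 kg·m/s.
For a photon E = pc, so E = 1.554e-18 J.
So E ≈ 1.55e-18 J.

1.55e-18 J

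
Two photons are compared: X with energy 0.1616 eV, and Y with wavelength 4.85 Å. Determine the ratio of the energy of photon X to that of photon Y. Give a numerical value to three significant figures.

E_X = 2.589e-20 J (from energy = 0.1616 eV, via E given directly).
E_Y = 4.096e-16 J (from wavelength = 4.85 Å, via E = hc/λ).
Ratio = 2.589e-20 / 4.096e-16 = 6.32e-5.

6.32e-5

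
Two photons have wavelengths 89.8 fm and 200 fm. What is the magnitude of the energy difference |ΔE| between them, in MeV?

Using E = hc/λ: E₁ = 2.212 × 10^-12 J, E₂ = 9.932 × 10^-13 J.
|ΔE| = |2.212 × 10^-12 − 9.932 × 10^-13| = 1.22 × 10^-12 J = 7.61 MeV.

7.61 MeV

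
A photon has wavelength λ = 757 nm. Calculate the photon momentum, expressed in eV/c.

1.64 eV/c

First convert: λ = 757 nm = 7.57 × 10^-7 m.
Since p = h/λ for a photon, p = 8.753 × 10^-28 kg·m/s.
Converting to eV/c: p = 1.638 eV/c ≈ 1.64 eV/c.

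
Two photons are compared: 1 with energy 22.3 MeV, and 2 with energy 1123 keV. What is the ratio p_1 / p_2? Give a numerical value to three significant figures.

19.9

p_1 = 1.192 × 10^-20 kg·m/s (from energy = 22.3 MeV, via p = E/c).
p_2 = 6.002 × 10^-22 kg·m/s (from energy = 1123 keV, via p = E/c).
Ratio = 1.192 × 10^-20 / 6.002 × 10^-22 = 19.9.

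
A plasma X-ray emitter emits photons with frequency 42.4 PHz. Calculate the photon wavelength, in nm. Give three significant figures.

7.07 nm

Use c = 2.99792458 × 10^8 m/s.
In SI units: f = 42.4 PHz = 4.24 × 10^16 Hz.
Apply λ = c/f: λ = 7.071 × 10^-9 m.
Converting to nm: λ = 7.071 nm ≈ 7.07 nm.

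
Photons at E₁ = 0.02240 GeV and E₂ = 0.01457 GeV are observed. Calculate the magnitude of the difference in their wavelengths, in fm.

Using λ = hc/E: λ₁ = 5.5350e-14 m, λ₂ = 8.5096e-14 m.
|Δλ| = |5.5350e-14 − 8.5096e-14| = 2.97e-14 m = 29.7 fm.

29.7 fm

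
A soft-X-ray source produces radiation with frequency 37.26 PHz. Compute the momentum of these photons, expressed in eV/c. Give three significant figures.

Take h = 6.62607015 × 10^-34 J·s, c = 2.99792458 × 10^8 m/s, 1 eV = 1.602176634 × 10^-19 J.
In SI units: f = 37.26 PHz = 3.726 × 10^16 Hz.
The photon relation is p = hf/c, giving p = 8.235 × 10^-26 kg·m/s.
Converting to eV/c: p = 154.1 eV/c ≈ 154 eV/c.

154 eV/c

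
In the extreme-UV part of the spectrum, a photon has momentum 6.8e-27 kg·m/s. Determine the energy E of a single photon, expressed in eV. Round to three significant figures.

For a photon E = pc, so E = 2.039e-18 J.
Converting to eV: E = 12.72 eV ≈ 12.7 eV.

12.7 eV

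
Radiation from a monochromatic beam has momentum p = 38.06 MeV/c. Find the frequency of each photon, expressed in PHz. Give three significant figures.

Use h = 6.62607015 × 10^-34 J·s, c = 2.99792458 × 10^8 m/s, 1 eV = 1.602176634 × 10^-19 J.
In SI units: p = 38.06 MeV/c = 2.0340 × 10^-20 kg·m/s.
The photon relation is f = pc/h, giving f = 9.203 × 10^21 Hz.
Converting to PHz: f = 9.203 × 10^6 PHz ≈ 9.20 × 10^6 PHz.

9.20 × 10^6 PHz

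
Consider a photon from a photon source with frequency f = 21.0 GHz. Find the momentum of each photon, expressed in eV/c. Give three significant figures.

8.68·10^-5 eV/c

Use h = 6.62607015·10^-34 J·s, c = 2.99792458·10^8 m/s, 1 eV = 1.602176634·10^-19 J.
First convert: f = 21.0 GHz = 2.10·10^10 Hz.
The photon relation is p = hf/c, giving p = 4.641·10^-32 kg·m/s.
Converting to eV/c: p = 8.685·10^-5 eV/c ≈ 8.68·10^-5 eV/c.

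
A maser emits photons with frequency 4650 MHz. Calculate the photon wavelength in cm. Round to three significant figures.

Take c = 2.99792458e8 m/s.
First convert: f = 4650 MHz = 4.65e9 Hz.
Since λ = c/f for a photon, λ = 0.06447 m.
Converting to cm: λ = 6.447 cm ≈ 6.45 cm.

6.45 cm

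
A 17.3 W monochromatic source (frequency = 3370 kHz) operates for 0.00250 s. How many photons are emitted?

1.94 × 10^25 photons

Total energy: E_total = P·t = 17.3 × 0.00250 = 0.04325 J.
Per-photon energy: E = 2.233 × 10^-27 J.
N = E_total / E_photon = 1.94 × 10^25.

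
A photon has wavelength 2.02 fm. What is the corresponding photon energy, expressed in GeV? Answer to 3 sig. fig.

0.614 GeV

(h = 6.62607015 × 10^-34 J·s, c = 2.99792458 × 10^8 m/s, 1 eV = 1.602176634 × 10^-19 J.)
In SI units: λ = 2.02 fm = 2.02 × 10^-15 m.
For a photon E = hc/λ, so E = 9.834 × 10^-11 J.
Converting to GeV: E = 0.6138 GeV ≈ 0.614 GeV.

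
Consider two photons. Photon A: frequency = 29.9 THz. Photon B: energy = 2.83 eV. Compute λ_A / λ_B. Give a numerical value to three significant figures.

λ_A = 1.003 × 10^-5 m (from frequency = 29.9 THz, via λ = c/f).
λ_B = 4.381 × 10^-7 m (from energy = 2.83 eV, via λ = hc/E).
Ratio = 1.003 × 10^-5 / 4.381 × 10^-7 = 22.9.

22.9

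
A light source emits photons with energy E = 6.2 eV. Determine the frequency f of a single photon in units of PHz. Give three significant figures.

(h = 6.62607015 × 10^-34 J·s, 1 eV = 1.602176634 × 10^-19 J.)
Convert to SI: E = 6.2 eV = 9.9335 × 10^-19 J.
Apply f = E/h: f = 1.499 × 10^15 Hz.
Converting to PHz: f = 1.499 PHz ≈ 1.50 PHz.

1.50 PHz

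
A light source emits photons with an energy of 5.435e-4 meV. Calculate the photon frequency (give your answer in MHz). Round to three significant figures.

Take h = 6.62607015e-34 J·s, 1 eV = 1.602176634e-19 J.
First convert: E = 5.435e-4 meV = 8.7078e-26 J.
The photon relation is f = E/h, giving f = 1.314e8 Hz.
Converting to MHz: f = 131.4 MHz ≈ 131 MHz.

131 MHz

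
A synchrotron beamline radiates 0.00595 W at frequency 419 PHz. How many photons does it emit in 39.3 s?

Total energy: E_total = P·t = 0.00595 × 39.3 = 0.2338 J.
Per-photon energy: E = 2.776e-16 J.
N = E_total / E_photon = 8.42e14.

8.42e14 photons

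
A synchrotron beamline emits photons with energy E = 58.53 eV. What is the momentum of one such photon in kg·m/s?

Use c = 2.99792458e8 m/s, 1 eV = 1.602176634e-19 J.
Convert to SI: E = 58.53 eV = 9.3775e-18 J.
Apply p = E/c: p = 3.128e-26 kg·m/s.
So p ≈ 3.13e-26 kg·m/s.

3.13e-26 kg·m/s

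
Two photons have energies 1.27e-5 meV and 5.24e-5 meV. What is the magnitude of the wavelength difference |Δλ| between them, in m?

Using λ = hc/E: λ₁ = 97.63 m, λ₂ = 23.66 m.
|Δλ| = |97.63 − 23.66| = 74.0 m.

74.0 m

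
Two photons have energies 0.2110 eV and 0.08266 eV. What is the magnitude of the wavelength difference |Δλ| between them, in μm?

9.12 μm

Using λ = hc/E: λ₁ = 5.8760·10^-6 m, λ₂ = 1.4999·10^-5 m.
|Δλ| = |5.8760·10^-6 − 1.4999·10^-5| = 9.12·10^-6 m = 9.12 μm.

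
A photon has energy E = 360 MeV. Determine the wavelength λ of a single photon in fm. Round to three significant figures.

In SI units: E = 360 MeV = 5.7678 × 10^-11 J.
The photon relation is λ = hc/E, giving λ = 3.444 × 10^-15 m.
Converting to fm: λ = 3.444 fm ≈ 3.44 fm.

3.44 fm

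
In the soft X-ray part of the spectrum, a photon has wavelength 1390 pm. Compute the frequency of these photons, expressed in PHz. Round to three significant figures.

In SI units: λ = 1390 pm = 1.39e-9 m.
The photon relation is f = c/λ, giving f = 2.157e17 Hz.
Converting to PHz: f = 215.7 PHz ≈ 216 PHz.

216 PHz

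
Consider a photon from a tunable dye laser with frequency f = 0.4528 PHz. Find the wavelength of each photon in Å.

In SI units: f = 0.4528 PHz = 4.528 × 10^14 Hz.
Apply λ = c/f: λ = 6.621 × 10^-7 m.
Converting to Å: λ = 6621 Å ≈ 6620 Å.

6620 Å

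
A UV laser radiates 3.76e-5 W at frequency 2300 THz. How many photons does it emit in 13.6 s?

Total energy: E_total = P·t = 3.76e-5 × 13.6 = 5.114e-4 J.
Per-photon energy: E = 1.524e-18 J.
N = E_total / E_photon = 3.36e14.

3.36e14 photons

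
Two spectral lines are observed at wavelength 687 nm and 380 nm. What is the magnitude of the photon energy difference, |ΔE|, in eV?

Using E = hc/λ: E₁ = 2.891e-19 J, E₂ = 5.227e-19 J.
|ΔE| = |2.891e-19 − 5.227e-19| = 2.34e-19 J = 1.46 eV.

1.46 eV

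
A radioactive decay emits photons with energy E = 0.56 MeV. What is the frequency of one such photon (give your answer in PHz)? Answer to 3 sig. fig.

1.35e5 PHz

First convert: E = 0.56 MeV = 8.9722e-14 J.
Since f = E/h for a photon, f = 1.354e20 Hz.
Converting to PHz: f = 135400 PHz ≈ 1.35e5 PHz.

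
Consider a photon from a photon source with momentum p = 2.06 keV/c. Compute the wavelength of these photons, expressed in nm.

Use h = 6.62607015·10^-34 J·s, c = 2.99792458·10^8 m/s, 1 eV = 1.602176634·10^-19 J.
First convert: p = 2.06 keV/c = 1.1009·10^-24 kg·m/s.
The photon relation is λ = h/p, giving λ = 6.019·10^-10 m.
Converting to nm: λ = 0.6019 nm ≈ 0.602 nm.

0.602 nm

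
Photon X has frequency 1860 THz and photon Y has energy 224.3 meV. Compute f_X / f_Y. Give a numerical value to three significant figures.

f_X = 1.860e15 Hz (from frequency = 1860 THz, via f given directly).
f_Y = 5.424e13 Hz (from energy = 224.3 meV, via f = E/h).
Ratio = 1.860e15 / 5.424e13 = 34.3.

34.3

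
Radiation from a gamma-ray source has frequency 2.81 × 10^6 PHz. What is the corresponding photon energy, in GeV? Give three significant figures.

Use h = 6.62607015 × 10^-34 J·s, 1 eV = 1.602176634 × 10^-19 J.
First convert: f = 2.81 × 10^6 PHz = 2.81 × 10^21 Hz.
The photon relation is E = hf, giving E = 1.862 × 10^-12 J.
Converting to GeV: E = 0.01162 GeV ≈ 0.0116 GeV.

0.0116 GeV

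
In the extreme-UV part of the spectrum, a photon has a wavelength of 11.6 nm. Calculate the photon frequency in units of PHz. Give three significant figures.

Take c = 2.99792458 × 10^8 m/s.
Convert to SI: λ = 11.6 nm = 1.16 × 10^-8 m.
For a photon f = c/λ, so f = 2.584 × 10^16 Hz.
Converting to PHz: f = 25.84 PHz ≈ 25.8 PHz.

25.8 PHz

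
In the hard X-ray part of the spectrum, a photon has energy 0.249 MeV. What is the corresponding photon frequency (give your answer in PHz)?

In SI units: E = 0.249 MeV = 3.9894·10^-14 J.
The photon relation is f = E/h, giving f = 6.021·10^19 Hz.
Converting to PHz: f = 60210 PHz ≈ 6.02·10^4 PHz.

6.02·10^4 PHz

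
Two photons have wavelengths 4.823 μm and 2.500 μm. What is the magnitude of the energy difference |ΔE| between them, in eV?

Using E = hc/λ: E₁ = 4.1187e-20 J, E₂ = 7.9458e-20 J.
|ΔE| = |4.1187e-20 − 7.9458e-20| = 3.83e-20 J = 0.239 eV.

0.239 eV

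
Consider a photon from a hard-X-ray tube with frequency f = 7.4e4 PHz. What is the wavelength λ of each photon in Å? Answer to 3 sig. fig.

0.0405 Å

Use c = 2.99792458e8 m/s.
Convert to SI: f = 7.4e4 PHz = 7.4e19 Hz.
For a photon λ = c/f, so λ = 4.051e-12 m.
Converting to Å: λ = 0.04051 Å ≈ 0.0405 Å.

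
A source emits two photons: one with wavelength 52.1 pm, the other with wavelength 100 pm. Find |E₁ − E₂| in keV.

11.4 keV

Using E = hc/λ: E₁ = 3.813e-15 J, E₂ = 1.986e-15 J.
|ΔE| = |3.813e-15 − 1.986e-15| = 1.83e-15 J = 11.4 keV.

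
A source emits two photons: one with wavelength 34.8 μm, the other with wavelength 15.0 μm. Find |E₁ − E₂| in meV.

Using E = hc/λ: E₁ = 5.708 × 10^-21 J, E₂ = 1.324 × 10^-20 J.
|ΔE| = |5.708 × 10^-21 − 1.324 × 10^-20| = 7.53 × 10^-21 J = 47.0 meV.

47.0 meV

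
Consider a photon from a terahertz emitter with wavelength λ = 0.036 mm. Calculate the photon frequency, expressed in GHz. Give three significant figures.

8330 GHz

First convert: λ = 0.036 mm = 3.6e-5 m.
Since f = c/λ for a photon, f = 8.328e12 Hz.
Converting to GHz: f = 8328 GHz ≈ 8330 GHz.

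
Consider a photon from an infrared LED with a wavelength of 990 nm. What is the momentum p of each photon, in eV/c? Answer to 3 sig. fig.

(h = 6.62607015 × 10^-34 J·s, c = 2.99792458 × 10^8 m/s, 1 eV = 1.602176634 × 10^-19 J.)
First convert: λ = 990 nm = 9.9 × 10^-7 m.
Since p = h/λ for a photon, p = 6.693 × 10^-28 kg·m/s.
Converting to eV/c: p = 1.252 eV/c ≈ 1.25 eV/c.

1.25 eV/c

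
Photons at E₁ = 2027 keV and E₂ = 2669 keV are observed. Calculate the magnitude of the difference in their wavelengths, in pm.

0.147 pm

Using λ = hc/E: λ₁ = 6.1166·10^-13 m, λ₂ = 4.6453·10^-13 m.
|Δλ| = |6.1166·10^-13 − 4.6453·10^-13| = 1.47·10^-13 m = 0.147 pm.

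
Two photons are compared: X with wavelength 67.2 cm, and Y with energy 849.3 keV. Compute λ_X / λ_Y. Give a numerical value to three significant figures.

λ_X = 0.6720 m (from wavelength = 67.2 cm, via λ given directly).
λ_Y = 1.460e-12 m (from energy = 849.3 keV, via λ = hc/E).
Ratio = 0.6720 / 1.460e-12 = 4.60e11.

4.60e11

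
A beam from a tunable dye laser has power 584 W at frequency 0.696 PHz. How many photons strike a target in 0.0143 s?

Total energy: E_total = P·t = 584 × 0.0143 = 8.351 J.
Per-photon energy: E = 4.612e-19 J.
N = E_total / E_photon = 1.81e19.

1.81e19 photons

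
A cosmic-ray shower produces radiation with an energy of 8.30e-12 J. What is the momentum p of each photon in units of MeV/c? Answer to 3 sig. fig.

51.8 MeV/c

(c = 2.99792458e8 m/s, 1 eV = 1.602176634e-19 J.)
The photon relation is p = E/c, giving p = 2.769e-20 kg·m/s.
Converting to MeV/c: p = 51.80 MeV/c ≈ 51.8 MeV/c.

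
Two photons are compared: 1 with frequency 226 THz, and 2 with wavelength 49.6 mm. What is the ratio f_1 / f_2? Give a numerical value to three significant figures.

3.74e4

f_1 = 2.260e14 Hz (from frequency = 226 THz, via f given directly).
f_2 = 6.044e9 Hz (from wavelength = 49.6 mm, via f = c/λ).
Ratio = 2.260e14 / 6.044e9 = 3.74e4.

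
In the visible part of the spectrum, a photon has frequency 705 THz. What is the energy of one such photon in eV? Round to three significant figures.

(h = 6.62607015·10^-34 J·s, 1 eV = 1.602176634·10^-19 J.)
Convert to SI: f = 705 THz = 7.05·10^14 Hz.
Apply E = hf: E = 4.671·10^-19 J.
Converting to eV: E = 2.916 eV ≈ 2.92 eV.

2.92 eV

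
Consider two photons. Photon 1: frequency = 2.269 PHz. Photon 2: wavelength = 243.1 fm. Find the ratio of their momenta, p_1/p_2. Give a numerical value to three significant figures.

p_1 = 5.015 × 10^-27 kg·m/s (from frequency = 2.269 PHz, via p = hf/c).
p_2 = 2.726 × 10^-21 kg·m/s (from wavelength = 243.1 fm, via p = h/λ).
Ratio = 5.015 × 10^-27 / 2.726 × 10^-21 = 1.84 × 10^-6.

1.84 × 10^-6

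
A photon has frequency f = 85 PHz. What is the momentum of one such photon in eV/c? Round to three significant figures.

Convert to SI: f = 85 PHz = 8.5 × 10^16 Hz.
Apply p = hf/c: p = 1.879 × 10^-25 kg·m/s.
Converting to eV/c: p = 351.5 eV/c ≈ 352 eV/c.

352 eV/c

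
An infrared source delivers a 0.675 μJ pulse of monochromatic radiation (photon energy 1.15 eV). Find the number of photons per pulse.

3.66·10^12 photons

Per-photon energy: E = 1.843·10^-19 J (from energy = 1.15 eV).
N = E_total / E_photon = 6.75·10^-7 J / 1.843·10^-19 J = 3.66·10^12.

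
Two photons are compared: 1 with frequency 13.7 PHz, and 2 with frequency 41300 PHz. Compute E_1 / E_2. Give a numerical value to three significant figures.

3.32 × 10^-4

E_1 = 9.078 × 10^-18 J (from frequency = 13.7 PHz, via E = hf).
E_2 = 2.737 × 10^-14 J (from frequency = 41300 PHz, via E = hf).
Ratio = 9.078 × 10^-18 / 2.737 × 10^-14 = 3.32 × 10^-4.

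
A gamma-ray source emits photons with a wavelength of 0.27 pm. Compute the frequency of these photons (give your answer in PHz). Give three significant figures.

Convert to SI: λ = 0.27 pm = 2.7·10^-13 m.
Apply f = c/λ: f = 1.110·10^21 Hz.
Converting to PHz: f = 1.110·10^6 PHz ≈ 1.11·10^6 PHz.

1.11·10^6 PHz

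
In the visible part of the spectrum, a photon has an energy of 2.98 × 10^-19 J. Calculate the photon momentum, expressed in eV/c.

1.86 eV/c

Take c = 2.99792458 × 10^8 m/s, 1 eV = 1.602176634 × 10^-19 J.
Since p = E/c for a photon, p = 9.940 × 10^-28 kg·m/s.
Converting to eV/c: p = 1.860 eV/c ≈ 1.86 eV/c.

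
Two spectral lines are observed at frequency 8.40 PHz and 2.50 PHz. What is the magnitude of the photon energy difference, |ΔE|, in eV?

24.4 eV

Using E = hf: E₁ = 5.566 × 10^-18 J, E₂ = 1.657 × 10^-18 J.
|ΔE| = |5.566 × 10^-18 − 1.657 × 10^-18| = 3.91 × 10^-18 J = 24.4 eV.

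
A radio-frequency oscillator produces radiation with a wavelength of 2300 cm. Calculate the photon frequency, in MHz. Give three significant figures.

13.0 MHz

In SI units: λ = 2300 cm = 23 m.
The photon relation is f = c/λ, giving f = 1.303 × 10^7 Hz.
Converting to MHz: f = 13.03 MHz ≈ 13.0 MHz.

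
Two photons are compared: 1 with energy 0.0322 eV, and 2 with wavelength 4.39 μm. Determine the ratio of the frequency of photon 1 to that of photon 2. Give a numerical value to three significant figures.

f_1 = 7.786e12 Hz (from energy = 0.0322 eV, via f = E/h).
f_2 = 6.829e13 Hz (from wavelength = 4.39 μm, via f = c/λ).
Ratio = 7.786e12 / 6.829e13 = 0.114.

0.114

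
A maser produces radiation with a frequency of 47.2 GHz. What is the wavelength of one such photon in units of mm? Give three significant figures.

6.35 mm

First convert: f = 47.2 GHz = 4.72e10 Hz.
The photon relation is λ = c/f, giving λ = 0.006352 m.
Converting to mm: λ = 6.352 mm ≈ 6.35 mm.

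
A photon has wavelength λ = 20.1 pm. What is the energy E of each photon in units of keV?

Convert to SI: λ = 20.1 pm = 2.01 × 10^-11 m.
Apply E = hc/λ: E = 9.883 × 10^-15 J.
Converting to keV: E = 61.68 keV ≈ 61.7 keV.

61.7 keV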